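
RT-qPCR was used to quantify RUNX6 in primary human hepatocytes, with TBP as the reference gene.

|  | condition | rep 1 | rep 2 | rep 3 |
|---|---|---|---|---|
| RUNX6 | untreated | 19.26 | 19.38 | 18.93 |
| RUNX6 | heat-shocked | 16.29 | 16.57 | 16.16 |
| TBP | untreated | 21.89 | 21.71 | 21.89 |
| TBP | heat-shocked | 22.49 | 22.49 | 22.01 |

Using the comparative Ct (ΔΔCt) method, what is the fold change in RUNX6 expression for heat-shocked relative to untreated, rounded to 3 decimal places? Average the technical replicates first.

Mean Ct: RUNX6 untreated 19.190; RUNX6 heat-shocked 16.340; TBP untreated 21.830; TBP heat-shocked 22.330
ΔCt(untreated) = 19.190 − 21.830 = -2.640
ΔCt(heat-shocked) = 16.340 − 22.330 = -5.990
ΔΔCt = -5.990 − (-2.640) = -3.350
Fold change = 2^(−(-3.350)) = 2^3.350 = 10.1965

10.196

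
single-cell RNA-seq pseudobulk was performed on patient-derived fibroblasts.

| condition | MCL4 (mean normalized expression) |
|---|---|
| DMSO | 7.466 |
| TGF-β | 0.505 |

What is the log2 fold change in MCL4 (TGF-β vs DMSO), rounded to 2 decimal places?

-3.89

Fold change = 0.505 / 7.466 = 0.0676
log2(0.0676) = -3.886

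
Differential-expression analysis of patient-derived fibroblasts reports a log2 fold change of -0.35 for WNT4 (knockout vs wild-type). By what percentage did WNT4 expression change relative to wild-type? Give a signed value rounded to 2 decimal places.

-21.54%

Fold change = 2^(-0.35) = 0.7846
Percent change = (FC − 1) × 100% = (0.7846 − 1) × 100 = -21.54%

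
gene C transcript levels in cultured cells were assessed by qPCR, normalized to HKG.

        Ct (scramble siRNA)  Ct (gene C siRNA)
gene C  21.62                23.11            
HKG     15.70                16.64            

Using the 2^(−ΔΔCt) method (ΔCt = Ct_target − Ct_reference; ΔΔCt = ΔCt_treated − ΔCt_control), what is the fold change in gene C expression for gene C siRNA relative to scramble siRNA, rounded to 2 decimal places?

ΔCt(scramble siRNA) = 21.620 − 15.700 = 5.920
ΔCt(gene C siRNA) = 23.110 − 16.640 = 6.470
ΔΔCt = 6.470 − 5.920 = 0.550
Fold change = 2^(−0.550) = 0.683

0.68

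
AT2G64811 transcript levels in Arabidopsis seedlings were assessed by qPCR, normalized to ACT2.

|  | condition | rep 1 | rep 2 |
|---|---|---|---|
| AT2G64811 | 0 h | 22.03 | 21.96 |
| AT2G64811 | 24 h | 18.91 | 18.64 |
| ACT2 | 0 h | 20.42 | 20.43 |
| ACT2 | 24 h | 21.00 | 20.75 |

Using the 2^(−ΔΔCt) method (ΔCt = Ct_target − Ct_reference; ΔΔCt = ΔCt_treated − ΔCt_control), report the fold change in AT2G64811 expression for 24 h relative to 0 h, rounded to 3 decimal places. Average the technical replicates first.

Mean Ct: AT2G64811 0 h 21.995; AT2G64811 24 h 18.775; ACT2 0 h 20.425; ACT2 24 h 20.875
ΔCt(0 h) = 21.995 − 20.425 = 1.570
ΔCt(24 h) = 18.775 − 20.875 = -2.100
ΔΔCt = -2.100 − 1.570 = -3.670
Fold change = 2^(−(-3.670)) = 2^3.670 = 12.7286

12.729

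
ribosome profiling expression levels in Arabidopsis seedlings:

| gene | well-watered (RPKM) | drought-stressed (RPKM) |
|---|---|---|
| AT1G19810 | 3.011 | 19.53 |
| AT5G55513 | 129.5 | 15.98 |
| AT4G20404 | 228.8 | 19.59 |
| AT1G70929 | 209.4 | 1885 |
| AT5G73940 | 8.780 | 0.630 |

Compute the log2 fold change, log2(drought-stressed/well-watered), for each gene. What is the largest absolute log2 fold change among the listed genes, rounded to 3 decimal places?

3.801

log2(19.53/3.011) = 2.697  (AT1G19810)
log2(15.98/129.5) = -3.019  (AT5G55513)
log2(19.59/228.8) = -3.546  (AT4G20404)
log2(1885/209.4) = 3.170  (AT1G70929)
log2(0.630/8.780) = -3.801  (AT5G73940)
The largest magnitude belongs to AT5G73940.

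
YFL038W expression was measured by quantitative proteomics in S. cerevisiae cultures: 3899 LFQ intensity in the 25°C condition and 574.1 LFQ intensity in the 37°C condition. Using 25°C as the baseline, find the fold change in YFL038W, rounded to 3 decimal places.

Fold change = 574.1 / 3899 = 0.1472
YFL038W is downregulated.

0.147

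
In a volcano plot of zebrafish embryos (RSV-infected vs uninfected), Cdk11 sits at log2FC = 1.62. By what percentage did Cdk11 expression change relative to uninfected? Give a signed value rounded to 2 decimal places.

207.38%

Fold change = 2^(1.62) = 3.0738
Percent change = (FC − 1) × 100% = (3.0738 − 1) × 100 = 207.38%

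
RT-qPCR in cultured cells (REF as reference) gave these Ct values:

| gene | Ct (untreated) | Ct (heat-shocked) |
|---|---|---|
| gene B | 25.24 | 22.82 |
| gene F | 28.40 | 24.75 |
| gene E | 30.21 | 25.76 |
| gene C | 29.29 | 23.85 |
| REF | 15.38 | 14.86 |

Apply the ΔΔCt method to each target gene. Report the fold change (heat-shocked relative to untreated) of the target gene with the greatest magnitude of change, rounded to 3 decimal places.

gene B: ΔΔCt = (22.82−14.86) − (25.24−15.38) = 7.96 − 9.86 = -1.90; fold change = 2^1.90 = 3.732
gene F: ΔΔCt = (24.75−14.86) − (28.40−15.38) = 9.89 − 13.02 = -3.13; fold change = 2^3.13 = 8.754
gene E: ΔΔCt = (25.76−14.86) − (30.21−15.38) = 10.90 − 14.83 = -3.93; fold change = 2^3.93 = 15.242
gene C: ΔΔCt = (23.85−14.86) − (29.29−15.38) = 8.99 − 13.91 = -4.92; fold change = 2^4.92 = 30.274
gene C has the largest |ΔΔCt| = 4.92.

30.274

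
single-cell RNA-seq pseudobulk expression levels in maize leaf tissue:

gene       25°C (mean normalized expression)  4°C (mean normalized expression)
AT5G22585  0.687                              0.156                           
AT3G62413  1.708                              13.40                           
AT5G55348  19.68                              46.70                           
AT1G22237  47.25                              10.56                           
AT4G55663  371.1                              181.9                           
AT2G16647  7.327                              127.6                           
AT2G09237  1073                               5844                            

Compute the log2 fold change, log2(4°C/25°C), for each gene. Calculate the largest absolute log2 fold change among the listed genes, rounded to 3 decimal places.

log2(0.156/0.687) = -2.139  (AT5G22585)
log2(13.40/1.708) = 2.972  (AT3G62413)
log2(46.70/19.68) = 1.247  (AT5G55348)
log2(10.56/47.25) = -2.162  (AT1G22237)
log2(181.9/371.1) = -1.029  (AT4G55663)
log2(127.6/7.327) = 4.122  (AT2G16647)
log2(5844/1073) = 2.445  (AT2G09237)
The largest magnitude belongs to AT2G16647.

4.122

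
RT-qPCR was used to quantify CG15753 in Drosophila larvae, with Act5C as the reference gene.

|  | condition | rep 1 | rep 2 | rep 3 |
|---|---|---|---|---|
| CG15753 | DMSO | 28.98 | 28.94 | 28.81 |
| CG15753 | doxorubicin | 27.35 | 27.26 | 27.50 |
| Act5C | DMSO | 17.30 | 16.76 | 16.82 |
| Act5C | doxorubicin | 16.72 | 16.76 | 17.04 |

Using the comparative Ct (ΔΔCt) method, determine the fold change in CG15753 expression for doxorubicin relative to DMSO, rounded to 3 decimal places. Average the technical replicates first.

2.676

Mean Ct: CG15753 DMSO 28.910; CG15753 doxorubicin 27.370; Act5C DMSO 16.960; Act5C doxorubicin 16.840
ΔCt(DMSO) = 28.910 − 16.960 = 11.950
ΔCt(doxorubicin) = 27.370 − 16.840 = 10.530
ΔΔCt = 10.530 − 11.950 = -1.420
Fold change = 2^(−(-1.420)) = 2^1.420 = 2.6759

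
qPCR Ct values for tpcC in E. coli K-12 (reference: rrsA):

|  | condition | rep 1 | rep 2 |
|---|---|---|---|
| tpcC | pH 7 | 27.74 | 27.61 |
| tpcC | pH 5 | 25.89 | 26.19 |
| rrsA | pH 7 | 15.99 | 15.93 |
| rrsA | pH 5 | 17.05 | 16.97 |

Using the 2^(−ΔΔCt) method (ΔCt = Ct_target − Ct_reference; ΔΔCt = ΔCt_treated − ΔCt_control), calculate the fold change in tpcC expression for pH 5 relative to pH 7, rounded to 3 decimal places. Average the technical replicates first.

Mean Ct: tpcC pH 7 27.675; tpcC pH 5 26.040; rrsA pH 7 15.960; rrsA pH 5 17.010
ΔCt(pH 7) = 27.675 − 15.960 = 11.715
ΔCt(pH 5) = 26.040 − 17.010 = 9.030
ΔΔCt = 9.030 − 11.715 = -2.685
Fold change = 2^(−(-2.685)) = 2^2.685 = 6.4308

6.431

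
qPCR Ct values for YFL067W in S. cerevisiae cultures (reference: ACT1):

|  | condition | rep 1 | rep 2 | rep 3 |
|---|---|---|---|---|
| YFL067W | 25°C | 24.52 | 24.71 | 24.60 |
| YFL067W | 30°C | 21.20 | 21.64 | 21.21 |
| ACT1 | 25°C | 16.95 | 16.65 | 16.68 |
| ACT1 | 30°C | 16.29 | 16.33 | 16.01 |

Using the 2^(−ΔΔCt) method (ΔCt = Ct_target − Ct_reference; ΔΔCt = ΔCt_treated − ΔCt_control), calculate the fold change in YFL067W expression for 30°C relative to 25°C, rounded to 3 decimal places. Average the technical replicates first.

6.543

Mean Ct: YFL067W 25°C 24.610; YFL067W 30°C 21.350; ACT1 25°C 16.760; ACT1 30°C 16.210
ΔCt(25°C) = 24.610 − 16.760 = 7.850
ΔCt(30°C) = 21.350 − 16.210 = 5.140
ΔΔCt = 5.140 − 7.850 = -2.710
Fold change = 2^(−(-2.710)) = 2^2.710 = 6.5432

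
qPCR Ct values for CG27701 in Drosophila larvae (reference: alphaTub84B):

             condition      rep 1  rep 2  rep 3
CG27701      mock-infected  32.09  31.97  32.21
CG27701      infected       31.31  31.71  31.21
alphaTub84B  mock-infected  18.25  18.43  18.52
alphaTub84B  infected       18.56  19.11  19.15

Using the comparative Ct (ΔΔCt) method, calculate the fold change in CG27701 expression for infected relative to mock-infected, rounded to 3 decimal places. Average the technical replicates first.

Mean Ct: CG27701 mock-infected 32.090; CG27701 infected 31.410; alphaTub84B mock-infected 18.400; alphaTub84B infected 18.940
ΔCt(mock-infected) = 32.090 − 18.400 = 13.690
ΔCt(infected) = 31.410 − 18.940 = 12.470
ΔΔCt = 12.470 − 13.690 = -1.220
Fold change = 2^(−(-1.220)) = 2^1.220 = 2.3295

2.329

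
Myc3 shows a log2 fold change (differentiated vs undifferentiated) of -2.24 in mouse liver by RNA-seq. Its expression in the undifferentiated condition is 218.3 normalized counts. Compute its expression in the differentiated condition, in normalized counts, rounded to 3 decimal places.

46.211

Fold change = 2^(-2.24) = 0.2117
differentiated expression = 218.3 × 0.2117 = 46.211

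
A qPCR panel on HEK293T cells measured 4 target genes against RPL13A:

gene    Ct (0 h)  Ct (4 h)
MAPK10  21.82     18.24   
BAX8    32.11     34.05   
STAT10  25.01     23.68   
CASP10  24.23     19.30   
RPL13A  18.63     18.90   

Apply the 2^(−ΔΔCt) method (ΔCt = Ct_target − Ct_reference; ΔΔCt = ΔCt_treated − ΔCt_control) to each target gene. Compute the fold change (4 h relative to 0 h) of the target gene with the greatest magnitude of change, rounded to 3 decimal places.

36.758

MAPK10: ΔΔCt = (18.24−18.90) − (21.82−18.63) = -0.66 − 3.19 = -3.85; fold change = 2^3.85 = 14.420
BAX8: ΔΔCt = (34.05−18.90) − (32.11−18.63) = 15.15 − 13.48 = 1.67; fold change = 2^-1.67 = 0.314
STAT10: ΔΔCt = (23.68−18.90) − (25.01−18.63) = 4.78 − 6.38 = -1.60; fold change = 2^1.60 = 3.031
CASP10: ΔΔCt = (19.30−18.90) − (24.23−18.63) = 0.40 − 5.60 = -5.20; fold change = 2^5.20 = 36.758
CASP10 has the largest |ΔΔCt| = 5.20.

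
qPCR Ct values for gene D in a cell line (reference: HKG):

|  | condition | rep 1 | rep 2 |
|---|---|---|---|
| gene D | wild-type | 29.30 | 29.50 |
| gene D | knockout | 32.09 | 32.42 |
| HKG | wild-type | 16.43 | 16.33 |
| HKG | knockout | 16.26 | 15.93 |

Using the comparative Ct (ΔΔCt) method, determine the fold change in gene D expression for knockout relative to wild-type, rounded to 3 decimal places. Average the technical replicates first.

Mean Ct: gene D wild-type 29.400; gene D knockout 32.255; HKG wild-type 16.380; HKG knockout 16.095
ΔCt(wild-type) = 29.400 − 16.380 = 13.020
ΔCt(knockout) = 32.255 − 16.095 = 16.160
ΔΔCt = 16.160 − 13.020 = 3.140
Fold change = 2^(−3.140) = 0.1134

0.113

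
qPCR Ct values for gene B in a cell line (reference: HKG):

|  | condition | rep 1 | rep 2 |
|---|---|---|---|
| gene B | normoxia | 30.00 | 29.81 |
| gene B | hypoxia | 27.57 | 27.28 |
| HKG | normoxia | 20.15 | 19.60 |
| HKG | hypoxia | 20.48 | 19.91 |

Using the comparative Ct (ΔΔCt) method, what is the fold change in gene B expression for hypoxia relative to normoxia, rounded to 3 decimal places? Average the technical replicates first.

6.964

Mean Ct: gene B normoxia 29.905; gene B hypoxia 27.425; HKG normoxia 19.875; HKG hypoxia 20.195
ΔCt(normoxia) = 29.905 − 19.875 = 10.030
ΔCt(hypoxia) = 27.425 − 20.195 = 7.230
ΔΔCt = 7.230 − 10.030 = -2.800
Fold change = 2^(−(-2.800)) = 2^2.800 = 6.9644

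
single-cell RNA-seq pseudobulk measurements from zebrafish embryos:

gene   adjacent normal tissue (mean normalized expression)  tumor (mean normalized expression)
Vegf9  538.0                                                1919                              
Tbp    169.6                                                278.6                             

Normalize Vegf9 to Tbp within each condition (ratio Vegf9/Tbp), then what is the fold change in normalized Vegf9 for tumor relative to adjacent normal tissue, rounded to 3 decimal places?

2.171

Vegf9/Tbp (adjacent normal tissue) = 538.0 / 169.6 = 3.1722
Vegf9/Tbp (tumor) = 1919 / 278.6 = 6.888
Fold change = 6.888 / 3.1722 = 2.1714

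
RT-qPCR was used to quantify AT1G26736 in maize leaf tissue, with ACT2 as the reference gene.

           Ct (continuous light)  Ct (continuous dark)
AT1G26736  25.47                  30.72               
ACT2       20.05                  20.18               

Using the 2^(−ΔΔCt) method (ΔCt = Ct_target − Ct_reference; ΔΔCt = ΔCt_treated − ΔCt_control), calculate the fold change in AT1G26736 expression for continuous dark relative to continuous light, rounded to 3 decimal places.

0.029

ΔCt(continuous light) = 25.470 − 20.050 = 5.420
ΔCt(continuous dark) = 30.720 − 20.180 = 10.540
ΔΔCt = 10.540 − 5.420 = 5.120
Fold change = 2^(−5.120) = 0.0288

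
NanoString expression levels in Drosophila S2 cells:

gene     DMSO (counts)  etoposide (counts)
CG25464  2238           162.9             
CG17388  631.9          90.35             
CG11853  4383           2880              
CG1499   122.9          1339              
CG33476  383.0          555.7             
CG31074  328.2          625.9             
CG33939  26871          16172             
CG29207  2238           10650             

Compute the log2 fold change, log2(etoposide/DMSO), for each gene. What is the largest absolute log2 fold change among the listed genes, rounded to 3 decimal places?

log2(162.9/2238) = -3.780  (CG25464)
log2(90.35/631.9) = -2.806  (CG17388)
log2(2880/4383) = -0.606  (CG11853)
log2(1339/122.9) = 3.446  (CG1499)
log2(555.7/383.0) = 0.537  (CG33476)
log2(625.9/328.2) = 0.931  (CG31074)
log2(16172/26871) = -0.733  (CG33939)
log2(10650/2238) = 2.251  (CG29207)
The largest magnitude belongs to CG25464.

3.780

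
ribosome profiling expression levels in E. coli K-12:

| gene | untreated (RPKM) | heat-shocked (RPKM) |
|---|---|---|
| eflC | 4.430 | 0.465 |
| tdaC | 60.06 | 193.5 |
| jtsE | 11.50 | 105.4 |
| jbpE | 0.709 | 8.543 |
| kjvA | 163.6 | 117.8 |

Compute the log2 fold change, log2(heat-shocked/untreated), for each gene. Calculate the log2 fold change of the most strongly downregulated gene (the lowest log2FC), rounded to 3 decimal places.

-3.252

log2(0.465/4.430) = -3.252  (eflC)
log2(193.5/60.06) = 1.688  (tdaC)
log2(105.4/11.50) = 3.196  (jtsE)
log2(8.543/0.709) = 3.591  (jbpE)
log2(117.8/163.6) = -0.474  (kjvA)
eflC is most strongly downregulated.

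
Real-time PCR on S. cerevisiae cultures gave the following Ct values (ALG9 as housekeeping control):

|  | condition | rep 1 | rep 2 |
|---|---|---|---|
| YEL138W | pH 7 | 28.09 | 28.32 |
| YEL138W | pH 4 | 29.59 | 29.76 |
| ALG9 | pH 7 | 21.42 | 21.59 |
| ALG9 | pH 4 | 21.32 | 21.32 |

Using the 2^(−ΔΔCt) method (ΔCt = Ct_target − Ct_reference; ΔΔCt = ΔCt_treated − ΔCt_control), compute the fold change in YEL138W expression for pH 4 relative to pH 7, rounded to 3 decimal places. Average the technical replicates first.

Mean Ct: YEL138W pH 7 28.205; YEL138W pH 4 29.675; ALG9 pH 7 21.505; ALG9 pH 4 21.320
ΔCt(pH 7) = 28.205 − 21.505 = 6.700
ΔCt(pH 4) = 29.675 − 21.320 = 8.355
ΔΔCt = 8.355 − 6.700 = 1.655
Fold change = 2^(−1.655) = 0.3175

0.318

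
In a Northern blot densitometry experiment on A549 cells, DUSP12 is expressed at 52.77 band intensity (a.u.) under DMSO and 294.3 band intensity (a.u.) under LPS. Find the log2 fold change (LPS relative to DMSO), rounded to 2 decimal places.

Fold change = 294.3 / 52.77 = 5.5770
log2(5.5770) = 2.479

2.48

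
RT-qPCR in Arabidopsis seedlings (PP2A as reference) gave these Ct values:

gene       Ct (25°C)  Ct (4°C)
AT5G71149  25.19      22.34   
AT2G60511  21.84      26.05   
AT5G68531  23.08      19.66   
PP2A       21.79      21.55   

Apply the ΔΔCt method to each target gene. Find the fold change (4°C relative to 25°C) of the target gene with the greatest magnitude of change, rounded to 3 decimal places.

0.046

AT5G71149: ΔΔCt = (22.34−21.55) − (25.19−21.79) = 0.79 − 3.40 = -2.61; fold change = 2^2.61 = 6.105
AT2G60511: ΔΔCt = (26.05−21.55) − (21.84−21.79) = 4.50 − 0.05 = 4.45; fold change = 2^-4.45 = 0.046
AT5G68531: ΔΔCt = (19.66−21.55) − (23.08−21.79) = -1.89 − 1.29 = -3.18; fold change = 2^3.18 = 9.063
AT2G60511 has the largest |ΔΔCt| = 4.45.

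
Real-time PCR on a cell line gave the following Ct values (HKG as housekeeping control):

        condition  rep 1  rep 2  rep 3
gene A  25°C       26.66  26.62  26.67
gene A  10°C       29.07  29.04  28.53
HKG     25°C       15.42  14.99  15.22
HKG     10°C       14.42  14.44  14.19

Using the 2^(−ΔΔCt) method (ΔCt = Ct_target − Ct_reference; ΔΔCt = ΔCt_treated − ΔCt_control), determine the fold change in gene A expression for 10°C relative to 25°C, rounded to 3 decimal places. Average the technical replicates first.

0.117

Mean Ct: gene A 25°C 26.650; gene A 10°C 28.880; HKG 25°C 15.210; HKG 10°C 14.350
ΔCt(25°C) = 26.650 − 15.210 = 11.440
ΔCt(10°C) = 28.880 − 14.350 = 14.530
ΔΔCt = 14.530 − 11.440 = 3.090
Fold change = 2^(−3.090) = 0.1174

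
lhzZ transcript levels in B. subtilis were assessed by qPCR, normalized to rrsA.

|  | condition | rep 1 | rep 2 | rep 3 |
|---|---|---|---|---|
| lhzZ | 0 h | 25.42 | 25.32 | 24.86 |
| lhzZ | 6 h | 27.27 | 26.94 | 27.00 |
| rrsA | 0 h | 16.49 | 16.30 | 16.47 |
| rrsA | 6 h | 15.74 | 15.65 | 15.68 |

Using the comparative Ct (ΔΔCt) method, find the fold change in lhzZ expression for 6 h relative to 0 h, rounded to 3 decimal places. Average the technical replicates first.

0.165

Mean Ct: lhzZ 0 h 25.200; lhzZ 6 h 27.070; rrsA 0 h 16.420; rrsA 6 h 15.690
ΔCt(0 h) = 25.200 − 16.420 = 8.780
ΔCt(6 h) = 27.070 − 15.690 = 11.380
ΔΔCt = 11.380 − 8.780 = 2.600
Fold change = 2^(−2.600) = 0.1649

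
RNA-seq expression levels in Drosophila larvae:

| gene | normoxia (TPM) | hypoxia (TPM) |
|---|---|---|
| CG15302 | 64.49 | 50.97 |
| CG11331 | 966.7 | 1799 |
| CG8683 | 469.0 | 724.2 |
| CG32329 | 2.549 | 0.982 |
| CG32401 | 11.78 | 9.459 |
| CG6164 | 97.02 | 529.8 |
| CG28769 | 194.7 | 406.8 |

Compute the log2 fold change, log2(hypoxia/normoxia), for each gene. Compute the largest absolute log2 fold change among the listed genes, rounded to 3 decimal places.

2.449

log2(50.97/64.49) = -0.339  (CG15302)
log2(1799/966.7) = 0.896  (CG11331)
log2(724.2/469.0) = 0.627  (CG8683)
log2(0.982/2.549) = -1.376  (CG32329)
log2(9.459/11.78) = -0.317  (CG32401)
log2(529.8/97.02) = 2.449  (CG6164)
log2(406.8/194.7) = 1.063  (CG28769)
The largest magnitude belongs to CG6164.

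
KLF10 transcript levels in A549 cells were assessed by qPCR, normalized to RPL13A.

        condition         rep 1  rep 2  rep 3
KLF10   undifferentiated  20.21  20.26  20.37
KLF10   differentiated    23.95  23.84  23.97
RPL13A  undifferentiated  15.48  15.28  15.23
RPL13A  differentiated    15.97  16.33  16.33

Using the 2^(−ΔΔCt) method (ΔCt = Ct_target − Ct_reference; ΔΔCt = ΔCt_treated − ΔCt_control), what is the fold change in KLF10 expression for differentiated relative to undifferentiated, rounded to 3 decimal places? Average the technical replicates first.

Mean Ct: KLF10 undifferentiated 20.280; KLF10 differentiated 23.920; RPL13A undifferentiated 15.330; RPL13A differentiated 16.210
ΔCt(undifferentiated) = 20.280 − 15.330 = 4.950
ΔCt(differentiated) = 23.920 − 16.210 = 7.710
ΔΔCt = 7.710 − 4.950 = 2.760
Fold change = 2^(−2.760) = 0.1476

0.148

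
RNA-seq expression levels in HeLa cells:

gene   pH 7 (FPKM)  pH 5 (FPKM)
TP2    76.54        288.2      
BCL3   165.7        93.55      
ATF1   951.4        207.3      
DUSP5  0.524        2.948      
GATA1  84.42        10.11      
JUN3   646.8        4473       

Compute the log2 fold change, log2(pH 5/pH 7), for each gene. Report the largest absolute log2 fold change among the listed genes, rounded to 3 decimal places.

log2(288.2/76.54) = 1.913  (TP2)
log2(93.55/165.7) = -0.825  (BCL3)
log2(207.3/951.4) = -2.198  (ATF1)
log2(2.948/0.524) = 2.492  (DUSP5)
log2(10.11/84.42) = -3.062  (GATA1)
log2(4473/646.8) = 2.790  (JUN3)
The largest magnitude belongs to GATA1.

3.062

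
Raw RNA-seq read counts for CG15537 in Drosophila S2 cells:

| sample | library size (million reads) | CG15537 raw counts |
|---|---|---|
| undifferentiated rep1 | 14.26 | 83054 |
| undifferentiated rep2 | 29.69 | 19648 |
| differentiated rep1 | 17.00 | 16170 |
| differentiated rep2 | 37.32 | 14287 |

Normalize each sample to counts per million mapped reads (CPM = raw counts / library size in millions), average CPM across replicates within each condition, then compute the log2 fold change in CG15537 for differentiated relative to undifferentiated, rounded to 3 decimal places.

CPM(undifferentiated rep1) = 83054 / 14.26 = 5824.2637
CPM(undifferentiated rep2) = 19648 / 29.69 = 661.7716
CPM(differentiated rep1) = 16170 / 17.00 = 951.1765
CPM(differentiated rep2) = 14287 / 37.32 = 382.8242
mean CPM(undifferentiated) = 3243.0177; mean CPM(differentiated) = 667.0003
Fold change = 667.0003 / 3243.0177 = 0.20567
log2(0.20567) = -2.2816

-2.282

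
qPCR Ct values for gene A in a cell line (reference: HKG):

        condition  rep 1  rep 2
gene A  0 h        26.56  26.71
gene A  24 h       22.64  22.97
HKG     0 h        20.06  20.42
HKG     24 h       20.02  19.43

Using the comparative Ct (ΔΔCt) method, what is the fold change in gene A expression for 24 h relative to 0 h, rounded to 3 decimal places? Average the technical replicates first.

Mean Ct: gene A 0 h 26.635; gene A 24 h 22.805; HKG 0 h 20.240; HKG 24 h 19.725
ΔCt(0 h) = 26.635 − 20.240 = 6.395
ΔCt(24 h) = 22.805 − 19.725 = 3.080
ΔΔCt = 3.080 − 6.395 = -3.315
Fold change = 2^(−(-3.315)) = 2^3.315 = 9.9521

9.952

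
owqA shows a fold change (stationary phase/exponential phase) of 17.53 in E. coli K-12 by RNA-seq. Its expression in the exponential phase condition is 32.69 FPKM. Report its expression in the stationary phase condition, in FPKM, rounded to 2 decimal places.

stationary phase expression = 32.69 × 17.53 = 573.06

573.06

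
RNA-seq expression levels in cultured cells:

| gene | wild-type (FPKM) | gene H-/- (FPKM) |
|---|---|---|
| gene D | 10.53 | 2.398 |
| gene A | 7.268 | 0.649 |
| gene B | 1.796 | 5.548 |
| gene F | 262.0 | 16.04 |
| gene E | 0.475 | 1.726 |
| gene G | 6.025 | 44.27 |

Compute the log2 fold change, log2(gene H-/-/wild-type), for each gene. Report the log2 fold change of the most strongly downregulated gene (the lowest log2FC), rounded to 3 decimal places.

log2(2.398/10.53) = -2.135  (gene D)
log2(0.649/7.268) = -3.485  (gene A)
log2(5.548/1.796) = 1.627  (gene B)
log2(16.04/262.0) = -4.030  (gene F)
log2(1.726/0.475) = 1.861  (gene E)
log2(44.27/6.025) = 2.877  (gene G)
gene F is most strongly downregulated.

-4.030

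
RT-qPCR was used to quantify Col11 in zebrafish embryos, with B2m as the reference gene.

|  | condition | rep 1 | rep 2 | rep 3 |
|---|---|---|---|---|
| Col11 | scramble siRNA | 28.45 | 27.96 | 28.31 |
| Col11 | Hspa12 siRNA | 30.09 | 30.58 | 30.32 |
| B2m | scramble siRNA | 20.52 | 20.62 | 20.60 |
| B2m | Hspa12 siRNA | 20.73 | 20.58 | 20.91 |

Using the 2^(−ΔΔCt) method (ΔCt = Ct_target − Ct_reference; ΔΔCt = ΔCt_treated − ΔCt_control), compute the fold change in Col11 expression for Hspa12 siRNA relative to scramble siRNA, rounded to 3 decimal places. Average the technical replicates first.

0.262

Mean Ct: Col11 scramble siRNA 28.240; Col11 Hspa12 siRNA 30.330; B2m scramble siRNA 20.580; B2m Hspa12 siRNA 20.740
ΔCt(scramble siRNA) = 28.240 − 20.580 = 7.660
ΔCt(Hspa12 siRNA) = 30.330 − 20.740 = 9.590
ΔΔCt = 9.590 − 7.660 = 1.930
Fold change = 2^(−1.930) = 0.2624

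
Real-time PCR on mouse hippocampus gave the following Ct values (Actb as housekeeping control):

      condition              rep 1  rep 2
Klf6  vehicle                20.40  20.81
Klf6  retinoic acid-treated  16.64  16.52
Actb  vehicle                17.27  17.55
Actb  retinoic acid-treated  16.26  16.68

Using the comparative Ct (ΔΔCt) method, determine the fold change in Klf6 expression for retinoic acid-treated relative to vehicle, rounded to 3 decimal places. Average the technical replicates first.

8.486

Mean Ct: Klf6 vehicle 20.605; Klf6 retinoic acid-treated 16.580; Actb vehicle 17.410; Actb retinoic acid-treated 16.470
ΔCt(vehicle) = 20.605 − 17.410 = 3.195
ΔCt(retinoic acid-treated) = 16.580 − 16.470 = 0.110
ΔΔCt = 0.110 − 3.195 = -3.085
Fold change = 2^(−(-3.085)) = 2^3.085 = 8.4855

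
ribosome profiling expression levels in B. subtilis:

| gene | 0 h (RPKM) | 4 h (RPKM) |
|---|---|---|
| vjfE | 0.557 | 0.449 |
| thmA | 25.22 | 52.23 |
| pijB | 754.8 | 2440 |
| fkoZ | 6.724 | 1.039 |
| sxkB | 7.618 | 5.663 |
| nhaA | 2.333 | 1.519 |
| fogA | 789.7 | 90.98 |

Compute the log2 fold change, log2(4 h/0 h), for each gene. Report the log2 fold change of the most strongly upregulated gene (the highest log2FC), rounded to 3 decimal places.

log2(0.449/0.557) = -0.311  (vjfE)
log2(52.23/25.22) = 1.050  (thmA)
log2(2440/754.8) = 1.693  (pijB)
log2(1.039/6.724) = -2.694  (fkoZ)
log2(5.663/7.618) = -0.428  (sxkB)
log2(1.519/2.333) = -0.619  (nhaA)
log2(90.98/789.7) = -3.118  (fogA)
pijB is most strongly upregulated.

1.693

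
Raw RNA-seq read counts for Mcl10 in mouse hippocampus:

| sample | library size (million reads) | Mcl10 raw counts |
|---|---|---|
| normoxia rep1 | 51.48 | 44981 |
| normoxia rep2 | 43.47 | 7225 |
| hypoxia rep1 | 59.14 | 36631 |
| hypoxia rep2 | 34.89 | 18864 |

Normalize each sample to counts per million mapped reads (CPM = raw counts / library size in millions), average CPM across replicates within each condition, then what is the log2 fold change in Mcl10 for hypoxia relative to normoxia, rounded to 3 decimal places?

CPM(normoxia rep1) = 44981 / 51.48 = 873.7568
CPM(normoxia rep2) = 7225 / 43.47 = 166.2066
CPM(hypoxia rep1) = 36631 / 59.14 = 619.3947
CPM(hypoxia rep2) = 18864 / 34.89 = 540.6707
mean CPM(normoxia) = 519.9817; mean CPM(hypoxia) = 580.0327
Fold change = 580.0327 / 519.9817 = 1.11549
log2(1.11549) = 0.1577

0.158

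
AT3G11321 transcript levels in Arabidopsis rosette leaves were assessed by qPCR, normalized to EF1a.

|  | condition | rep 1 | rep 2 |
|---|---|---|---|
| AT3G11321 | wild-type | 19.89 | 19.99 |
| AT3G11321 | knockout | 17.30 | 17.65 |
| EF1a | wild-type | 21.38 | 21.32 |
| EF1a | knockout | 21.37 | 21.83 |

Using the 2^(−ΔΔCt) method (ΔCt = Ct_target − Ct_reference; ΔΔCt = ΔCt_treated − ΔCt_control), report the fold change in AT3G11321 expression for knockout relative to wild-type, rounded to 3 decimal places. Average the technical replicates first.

Mean Ct: AT3G11321 wild-type 19.940; AT3G11321 knockout 17.475; EF1a wild-type 21.350; EF1a knockout 21.600
ΔCt(wild-type) = 19.940 − 21.350 = -1.410
ΔCt(knockout) = 17.475 − 21.600 = -4.125
ΔΔCt = -4.125 − (-1.410) = -2.715
Fold change = 2^(−(-2.715)) = 2^2.715 = 6.5659

6.566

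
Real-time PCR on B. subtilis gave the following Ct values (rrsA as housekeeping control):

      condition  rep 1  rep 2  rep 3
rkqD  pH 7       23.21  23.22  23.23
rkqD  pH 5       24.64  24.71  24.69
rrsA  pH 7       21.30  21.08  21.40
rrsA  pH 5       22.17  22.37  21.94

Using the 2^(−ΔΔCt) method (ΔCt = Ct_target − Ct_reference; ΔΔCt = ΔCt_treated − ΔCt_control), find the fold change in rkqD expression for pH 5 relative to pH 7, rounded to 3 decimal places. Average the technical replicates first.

Mean Ct: rkqD pH 7 23.220; rkqD pH 5 24.680; rrsA pH 7 21.260; rrsA pH 5 22.160
ΔCt(pH 7) = 23.220 − 21.260 = 1.960
ΔCt(pH 5) = 24.680 − 22.160 = 2.520
ΔΔCt = 2.520 − 1.960 = 0.560
Fold change = 2^(−0.560) = 0.6783

0.678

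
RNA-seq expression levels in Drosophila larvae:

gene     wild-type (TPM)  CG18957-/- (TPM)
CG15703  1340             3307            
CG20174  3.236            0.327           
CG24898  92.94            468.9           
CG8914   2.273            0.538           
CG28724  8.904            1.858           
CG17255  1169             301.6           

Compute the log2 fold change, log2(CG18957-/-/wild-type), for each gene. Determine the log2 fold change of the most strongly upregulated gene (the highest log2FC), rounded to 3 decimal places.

2.335

log2(3307/1340) = 1.303  (CG15703)
log2(0.327/3.236) = -3.307  (CG20174)
log2(468.9/92.94) = 2.335  (CG24898)
log2(0.538/2.273) = -2.079  (CG8914)
log2(1.858/8.904) = -2.261  (CG28724)
log2(301.6/1169) = -1.955  (CG17255)
CG24898 is most strongly upregulated.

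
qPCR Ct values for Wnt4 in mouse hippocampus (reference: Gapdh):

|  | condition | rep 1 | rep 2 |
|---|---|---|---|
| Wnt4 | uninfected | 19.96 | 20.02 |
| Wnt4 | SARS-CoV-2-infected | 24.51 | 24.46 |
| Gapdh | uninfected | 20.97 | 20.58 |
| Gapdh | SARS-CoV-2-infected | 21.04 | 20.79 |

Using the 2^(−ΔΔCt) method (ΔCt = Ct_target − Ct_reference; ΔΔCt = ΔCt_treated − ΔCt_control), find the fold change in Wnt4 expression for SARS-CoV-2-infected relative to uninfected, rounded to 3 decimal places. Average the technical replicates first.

Mean Ct: Wnt4 uninfected 19.990; Wnt4 SARS-CoV-2-infected 24.485; Gapdh uninfected 20.775; Gapdh SARS-CoV-2-infected 20.915
ΔCt(uninfected) = 19.990 − 20.775 = -0.785
ΔCt(SARS-CoV-2-infected) = 24.485 − 20.915 = 3.570
ΔΔCt = 3.570 − (-0.785) = 4.355
Fold change = 2^(−4.355) = 0.0489

0.049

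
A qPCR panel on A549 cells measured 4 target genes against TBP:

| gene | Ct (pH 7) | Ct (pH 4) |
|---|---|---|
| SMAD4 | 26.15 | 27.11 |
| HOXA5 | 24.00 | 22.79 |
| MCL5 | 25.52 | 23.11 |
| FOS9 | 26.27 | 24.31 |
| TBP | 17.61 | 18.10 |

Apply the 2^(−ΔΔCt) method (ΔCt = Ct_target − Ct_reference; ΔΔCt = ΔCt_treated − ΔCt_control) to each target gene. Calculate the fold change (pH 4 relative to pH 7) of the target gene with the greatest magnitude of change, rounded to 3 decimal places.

SMAD4: ΔΔCt = (27.11−18.10) − (26.15−17.61) = 9.01 − 8.54 = 0.47; fold change = 2^-0.47 = 0.722
HOXA5: ΔΔCt = (22.79−18.10) − (24.00−17.61) = 4.69 − 6.39 = -1.70; fold change = 2^1.70 = 3.249
MCL5: ΔΔCt = (23.11−18.10) − (25.52−17.61) = 5.01 − 7.91 = -2.90; fold change = 2^2.90 = 7.464
FOS9: ΔΔCt = (24.31−18.10) − (26.27−17.61) = 6.21 − 8.66 = -2.45; fold change = 2^2.45 = 5.464
MCL5 has the largest |ΔΔCt| = 2.90.

7.464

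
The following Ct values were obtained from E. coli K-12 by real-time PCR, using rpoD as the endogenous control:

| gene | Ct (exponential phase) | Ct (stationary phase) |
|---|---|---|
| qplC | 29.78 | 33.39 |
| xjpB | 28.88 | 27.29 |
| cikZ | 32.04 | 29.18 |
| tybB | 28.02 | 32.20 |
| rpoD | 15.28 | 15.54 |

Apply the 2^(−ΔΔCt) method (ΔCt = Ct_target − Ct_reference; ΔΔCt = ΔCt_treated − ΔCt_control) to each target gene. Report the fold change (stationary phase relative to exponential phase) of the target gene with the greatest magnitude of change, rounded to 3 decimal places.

qplC: ΔΔCt = (33.39−15.54) − (29.78−15.28) = 17.85 − 14.50 = 3.35; fold change = 2^-3.35 = 0.098
xjpB: ΔΔCt = (27.29−15.54) − (28.88−15.28) = 11.75 − 13.60 = -1.85; fold change = 2^1.85 = 3.605
cikZ: ΔΔCt = (29.18−15.54) − (32.04−15.28) = 13.64 − 16.76 = -3.12; fold change = 2^3.12 = 8.694
tybB: ΔΔCt = (32.20−15.54) − (28.02−15.28) = 16.66 − 12.74 = 3.92; fold change = 2^-3.92 = 0.066
tybB has the largest |ΔΔCt| = 3.92.

0.066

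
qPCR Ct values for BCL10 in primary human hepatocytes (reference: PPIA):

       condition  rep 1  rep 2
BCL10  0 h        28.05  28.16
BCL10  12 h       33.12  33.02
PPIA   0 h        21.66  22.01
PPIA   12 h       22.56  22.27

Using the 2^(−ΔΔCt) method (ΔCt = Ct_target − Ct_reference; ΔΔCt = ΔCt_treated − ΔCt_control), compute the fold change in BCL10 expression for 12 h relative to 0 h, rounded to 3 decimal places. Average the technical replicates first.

Mean Ct: BCL10 0 h 28.105; BCL10 12 h 33.070; PPIA 0 h 21.835; PPIA 12 h 22.415
ΔCt(0 h) = 28.105 − 21.835 = 6.270
ΔCt(12 h) = 33.070 − 22.415 = 10.655
ΔΔCt = 10.655 − 6.270 = 4.385
Fold change = 2^(−4.385) = 0.0479

0.048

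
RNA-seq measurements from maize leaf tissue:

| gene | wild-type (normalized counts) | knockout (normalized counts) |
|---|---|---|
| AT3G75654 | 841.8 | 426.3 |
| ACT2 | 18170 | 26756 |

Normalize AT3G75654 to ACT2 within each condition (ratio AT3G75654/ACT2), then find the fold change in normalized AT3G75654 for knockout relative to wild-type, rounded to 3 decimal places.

AT3G75654/ACT2 (wild-type) = 841.8 / 18170 = 0.046329
AT3G75654/ACT2 (knockout) = 426.3 / 26756 = 0.015933
Fold change = 0.015933 / 0.046329 = 0.3439

0.344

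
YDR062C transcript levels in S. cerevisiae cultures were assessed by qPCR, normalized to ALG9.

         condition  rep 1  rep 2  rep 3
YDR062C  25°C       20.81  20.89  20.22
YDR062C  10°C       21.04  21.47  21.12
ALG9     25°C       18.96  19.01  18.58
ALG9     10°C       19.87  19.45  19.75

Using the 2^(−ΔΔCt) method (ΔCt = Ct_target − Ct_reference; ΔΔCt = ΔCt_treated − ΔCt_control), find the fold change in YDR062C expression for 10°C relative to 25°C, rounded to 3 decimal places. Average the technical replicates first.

Mean Ct: YDR062C 25°C 20.640; YDR062C 10°C 21.210; ALG9 25°C 18.850; ALG9 10°C 19.690
ΔCt(25°C) = 20.640 − 18.850 = 1.790
ΔCt(10°C) = 21.210 − 19.690 = 1.520
ΔΔCt = 1.520 − 1.790 = -0.270
Fold change = 2^(−(-0.270)) = 2^0.270 = 1.2058

1.206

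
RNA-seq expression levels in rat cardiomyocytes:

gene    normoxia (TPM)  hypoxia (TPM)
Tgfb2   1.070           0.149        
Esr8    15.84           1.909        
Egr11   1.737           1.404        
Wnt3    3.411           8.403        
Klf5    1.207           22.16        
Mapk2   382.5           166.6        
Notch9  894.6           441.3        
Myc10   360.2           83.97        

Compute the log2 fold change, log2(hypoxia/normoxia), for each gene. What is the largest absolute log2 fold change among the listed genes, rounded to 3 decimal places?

log2(0.149/1.070) = -2.844  (Tgfb2)
log2(1.909/15.84) = -3.053  (Esr8)
log2(1.404/1.737) = -0.307  (Egr11)
log2(8.403/3.411) = 1.301  (Wnt3)
log2(22.16/1.207) = 4.198  (Klf5)
log2(166.6/382.5) = -1.199  (Mapk2)
log2(441.3/894.6) = -1.019  (Notch9)
log2(83.97/360.2) = -2.101  (Myc10)
The largest magnitude belongs to Klf5.

4.198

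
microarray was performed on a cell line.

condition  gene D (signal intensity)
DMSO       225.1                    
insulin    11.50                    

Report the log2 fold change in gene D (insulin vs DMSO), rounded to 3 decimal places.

-4.291

Fold change = 11.50 / 225.1 = 0.0511
log2(0.0511) = -4.2909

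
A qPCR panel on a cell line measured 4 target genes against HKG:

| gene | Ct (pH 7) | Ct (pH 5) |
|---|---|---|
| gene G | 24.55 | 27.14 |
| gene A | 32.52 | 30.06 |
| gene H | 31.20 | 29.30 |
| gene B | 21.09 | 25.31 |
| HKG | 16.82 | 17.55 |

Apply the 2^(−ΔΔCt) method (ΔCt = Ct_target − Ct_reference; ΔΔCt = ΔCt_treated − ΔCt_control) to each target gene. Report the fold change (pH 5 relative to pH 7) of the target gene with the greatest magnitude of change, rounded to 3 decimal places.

gene G: ΔΔCt = (27.14−17.55) − (24.55−16.82) = 9.59 − 7.73 = 1.86; fold change = 2^-1.86 = 0.275
gene A: ΔΔCt = (30.06−17.55) − (32.52−16.82) = 12.51 − 15.70 = -3.19; fold change = 2^3.19 = 9.126
gene H: ΔΔCt = (29.30−17.55) − (31.20−16.82) = 11.75 − 14.38 = -2.63; fold change = 2^2.63 = 6.190
gene B: ΔΔCt = (25.31−17.55) − (21.09−16.82) = 7.76 − 4.27 = 3.49; fold change = 2^-3.49 = 0.089
gene B has the largest |ΔΔCt| = 3.49.

0.089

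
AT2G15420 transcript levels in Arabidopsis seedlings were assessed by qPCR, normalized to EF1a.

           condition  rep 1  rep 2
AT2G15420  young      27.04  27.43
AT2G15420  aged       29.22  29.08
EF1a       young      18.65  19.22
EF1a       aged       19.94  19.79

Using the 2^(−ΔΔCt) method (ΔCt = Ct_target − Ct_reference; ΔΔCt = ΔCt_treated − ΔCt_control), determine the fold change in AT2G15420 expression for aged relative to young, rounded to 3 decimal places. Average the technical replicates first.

Mean Ct: AT2G15420 young 27.235; AT2G15420 aged 29.150; EF1a young 18.935; EF1a aged 19.865
ΔCt(young) = 27.235 − 18.935 = 8.300
ΔCt(aged) = 29.150 − 19.865 = 9.285
ΔΔCt = 9.285 − 8.300 = 0.985
Fold change = 2^(−0.985) = 0.5052

0.505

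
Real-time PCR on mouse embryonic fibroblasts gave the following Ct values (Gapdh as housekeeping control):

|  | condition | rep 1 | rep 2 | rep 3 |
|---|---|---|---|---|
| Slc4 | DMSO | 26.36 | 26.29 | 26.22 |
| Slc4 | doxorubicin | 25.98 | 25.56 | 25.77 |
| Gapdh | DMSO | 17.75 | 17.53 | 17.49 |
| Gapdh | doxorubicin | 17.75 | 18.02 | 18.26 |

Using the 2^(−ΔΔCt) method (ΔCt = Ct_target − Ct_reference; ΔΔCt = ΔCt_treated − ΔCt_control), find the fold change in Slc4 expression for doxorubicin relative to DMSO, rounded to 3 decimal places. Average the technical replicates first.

1.919

Mean Ct: Slc4 DMSO 26.290; Slc4 doxorubicin 25.770; Gapdh DMSO 17.590; Gapdh doxorubicin 18.010
ΔCt(DMSO) = 26.290 − 17.590 = 8.700
ΔCt(doxorubicin) = 25.770 − 18.010 = 7.760
ΔΔCt = 7.760 − 8.700 = -0.940
Fold change = 2^(−(-0.940)) = 2^0.940 = 1.9185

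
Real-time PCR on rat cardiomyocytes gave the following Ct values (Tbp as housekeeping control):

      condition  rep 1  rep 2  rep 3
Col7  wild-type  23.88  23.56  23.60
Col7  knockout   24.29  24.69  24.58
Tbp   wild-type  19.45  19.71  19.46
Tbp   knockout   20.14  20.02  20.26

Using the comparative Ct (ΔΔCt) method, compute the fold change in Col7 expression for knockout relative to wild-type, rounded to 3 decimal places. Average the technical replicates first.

Mean Ct: Col7 wild-type 23.680; Col7 knockout 24.520; Tbp wild-type 19.540; Tbp knockout 20.140
ΔCt(wild-type) = 23.680 − 19.540 = 4.140
ΔCt(knockout) = 24.520 − 20.140 = 4.380
ΔΔCt = 4.380 − 4.140 = 0.240
Fold change = 2^(−0.240) = 0.8467

0.847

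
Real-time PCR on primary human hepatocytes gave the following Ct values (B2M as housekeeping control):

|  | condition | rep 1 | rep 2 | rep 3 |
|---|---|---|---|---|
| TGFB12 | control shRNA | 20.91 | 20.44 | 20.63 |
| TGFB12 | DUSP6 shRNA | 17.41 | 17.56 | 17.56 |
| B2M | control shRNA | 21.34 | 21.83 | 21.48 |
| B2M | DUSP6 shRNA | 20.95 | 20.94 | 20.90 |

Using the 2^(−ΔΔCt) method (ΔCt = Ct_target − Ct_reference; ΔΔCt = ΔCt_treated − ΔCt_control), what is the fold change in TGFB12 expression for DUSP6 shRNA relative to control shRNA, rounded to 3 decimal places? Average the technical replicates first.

5.776

Mean Ct: TGFB12 control shRNA 20.660; TGFB12 DUSP6 shRNA 17.510; B2M control shRNA 21.550; B2M DUSP6 shRNA 20.930
ΔCt(control shRNA) = 20.660 − 21.550 = -0.890
ΔCt(DUSP6 shRNA) = 17.510 − 20.930 = -3.420
ΔΔCt = -3.420 − (-0.890) = -2.530
Fold change = 2^(−(-2.530)) = 2^2.530 = 5.7757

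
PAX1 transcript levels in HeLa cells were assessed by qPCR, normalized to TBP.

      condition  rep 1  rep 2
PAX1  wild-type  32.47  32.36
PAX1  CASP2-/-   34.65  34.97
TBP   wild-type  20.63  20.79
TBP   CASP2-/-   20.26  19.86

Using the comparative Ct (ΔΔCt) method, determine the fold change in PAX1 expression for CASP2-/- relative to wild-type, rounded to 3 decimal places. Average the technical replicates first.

Mean Ct: PAX1 wild-type 32.415; PAX1 CASP2-/- 34.810; TBP wild-type 20.710; TBP CASP2-/- 20.060
ΔCt(wild-type) = 32.415 − 20.710 = 11.705
ΔCt(CASP2-/-) = 34.810 − 20.060 = 14.750
ΔΔCt = 14.750 − 11.705 = 3.045
Fold change = 2^(−3.045) = 0.1212

0.121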